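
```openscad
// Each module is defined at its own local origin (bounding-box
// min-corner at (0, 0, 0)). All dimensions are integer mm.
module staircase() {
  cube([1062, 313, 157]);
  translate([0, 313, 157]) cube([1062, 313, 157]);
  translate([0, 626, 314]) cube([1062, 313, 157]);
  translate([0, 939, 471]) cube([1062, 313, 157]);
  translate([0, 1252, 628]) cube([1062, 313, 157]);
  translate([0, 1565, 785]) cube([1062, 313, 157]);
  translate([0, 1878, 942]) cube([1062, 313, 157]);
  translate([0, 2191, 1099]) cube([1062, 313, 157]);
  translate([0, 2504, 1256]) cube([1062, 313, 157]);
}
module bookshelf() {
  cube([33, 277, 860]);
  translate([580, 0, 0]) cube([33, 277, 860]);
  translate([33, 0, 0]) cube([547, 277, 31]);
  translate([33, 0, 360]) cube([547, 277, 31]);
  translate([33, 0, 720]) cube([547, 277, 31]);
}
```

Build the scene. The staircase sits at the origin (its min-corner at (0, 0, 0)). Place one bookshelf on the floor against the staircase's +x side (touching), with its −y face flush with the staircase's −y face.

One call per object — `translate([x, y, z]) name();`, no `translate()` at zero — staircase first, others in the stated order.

staircase();
translate([1062, 0, 0]) bookshelf();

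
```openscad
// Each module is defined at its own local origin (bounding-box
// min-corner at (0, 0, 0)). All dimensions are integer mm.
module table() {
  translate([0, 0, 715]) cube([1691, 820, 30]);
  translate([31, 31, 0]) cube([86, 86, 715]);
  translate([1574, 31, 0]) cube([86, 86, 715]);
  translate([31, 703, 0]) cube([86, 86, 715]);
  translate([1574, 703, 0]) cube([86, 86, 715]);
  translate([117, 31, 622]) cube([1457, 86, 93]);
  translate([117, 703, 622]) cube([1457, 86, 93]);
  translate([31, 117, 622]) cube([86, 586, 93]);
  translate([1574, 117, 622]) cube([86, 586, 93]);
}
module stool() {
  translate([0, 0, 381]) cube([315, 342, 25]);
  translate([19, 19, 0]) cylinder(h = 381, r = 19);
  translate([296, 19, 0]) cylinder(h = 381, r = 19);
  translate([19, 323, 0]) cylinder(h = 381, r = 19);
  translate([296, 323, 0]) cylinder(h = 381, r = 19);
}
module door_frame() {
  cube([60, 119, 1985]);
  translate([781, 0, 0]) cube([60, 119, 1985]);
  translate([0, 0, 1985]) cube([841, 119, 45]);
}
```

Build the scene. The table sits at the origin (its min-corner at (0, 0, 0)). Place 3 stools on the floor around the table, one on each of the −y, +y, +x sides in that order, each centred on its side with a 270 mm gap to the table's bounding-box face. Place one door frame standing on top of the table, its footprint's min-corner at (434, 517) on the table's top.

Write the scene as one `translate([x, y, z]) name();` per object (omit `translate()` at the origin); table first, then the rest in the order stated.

table();
translate([688, -612, 0]) stool();
translate([688, 1090, 0]) stool();
translate([1961, 239, 0]) stool();
translate([434, 517, 745]) door_frame();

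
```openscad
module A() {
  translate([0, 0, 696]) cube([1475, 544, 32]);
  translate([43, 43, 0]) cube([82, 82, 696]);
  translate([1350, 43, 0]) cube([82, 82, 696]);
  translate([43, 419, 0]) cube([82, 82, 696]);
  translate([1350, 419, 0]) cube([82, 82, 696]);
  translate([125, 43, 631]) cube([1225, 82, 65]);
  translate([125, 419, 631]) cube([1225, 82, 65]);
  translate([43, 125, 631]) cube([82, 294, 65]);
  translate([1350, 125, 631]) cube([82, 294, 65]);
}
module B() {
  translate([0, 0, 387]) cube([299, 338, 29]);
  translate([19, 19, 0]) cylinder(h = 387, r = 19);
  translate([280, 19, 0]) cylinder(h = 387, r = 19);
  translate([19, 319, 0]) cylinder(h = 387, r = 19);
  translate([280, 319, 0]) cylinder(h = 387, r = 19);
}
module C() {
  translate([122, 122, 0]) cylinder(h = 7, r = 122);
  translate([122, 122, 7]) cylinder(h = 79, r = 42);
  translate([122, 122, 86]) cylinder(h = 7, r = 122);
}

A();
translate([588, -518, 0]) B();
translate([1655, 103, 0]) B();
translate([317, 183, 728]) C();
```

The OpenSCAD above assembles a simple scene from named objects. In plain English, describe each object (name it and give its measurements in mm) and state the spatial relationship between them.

A is a table: top 1475 mm (x) × 544 mm (y), 32 mm thick, upper face at z = 728 mm, on four 82×82 mm square legs, each inset 43 mm from the nearest pair of top edges, running from z = 0 to the bottom of the top. Four apron rails, 82 mm thick and 65 mm tall, run between adjacent legs with their top edges flush with the underside of the top and their outer faces flush with the legs' outer faces.

B is a four-legged stool. The seat is 299×338 mm, 29 mm thick, top at z = 416 mm. It stands on four round legs, each 38 mm in diameter, from z = 0 to the seat underside, each leg's axis is inset half a diameter from the nearest pair of seat edges (so the leg's bounding box is flush with the corner).

C is a spool: two coaxial disc flanges of radius 122 mm and thickness 7 mm, joined by a core cylinder of radius 42 mm and height 79 mm. The lower flange rests on z = 0 and the three cylinders share a vertical axis.

Two stools sit around the table at the −y, +x sides. The spool is on top of the table.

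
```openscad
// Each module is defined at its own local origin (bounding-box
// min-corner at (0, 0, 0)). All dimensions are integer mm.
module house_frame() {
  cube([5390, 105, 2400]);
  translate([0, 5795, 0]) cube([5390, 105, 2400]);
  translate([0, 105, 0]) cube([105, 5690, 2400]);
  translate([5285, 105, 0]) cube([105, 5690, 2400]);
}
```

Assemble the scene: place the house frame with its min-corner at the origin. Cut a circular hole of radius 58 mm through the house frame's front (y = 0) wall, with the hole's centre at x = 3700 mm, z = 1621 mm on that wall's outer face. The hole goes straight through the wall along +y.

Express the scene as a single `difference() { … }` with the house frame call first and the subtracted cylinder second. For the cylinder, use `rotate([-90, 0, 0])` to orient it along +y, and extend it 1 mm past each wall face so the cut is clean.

difference() {
  house_frame();
  translate([3700, -1, 1621]) rotate([-90, 0, 0]) cylinder(h = 107, r = 58);
}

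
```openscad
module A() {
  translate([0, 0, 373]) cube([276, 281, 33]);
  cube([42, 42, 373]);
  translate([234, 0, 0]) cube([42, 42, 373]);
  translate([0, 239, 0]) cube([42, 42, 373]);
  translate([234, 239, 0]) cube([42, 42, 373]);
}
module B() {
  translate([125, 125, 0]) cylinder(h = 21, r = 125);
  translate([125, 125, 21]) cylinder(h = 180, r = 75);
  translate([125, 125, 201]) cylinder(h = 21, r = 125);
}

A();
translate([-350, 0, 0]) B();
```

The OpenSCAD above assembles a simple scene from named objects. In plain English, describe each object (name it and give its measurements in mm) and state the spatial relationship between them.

A is a simple wooden stool: a rectangular seat 276 mm (x) by 281 mm (y), 33 mm thick, top face at z = 406 mm, on four square legs, each 42×42 mm in cross-section. The legs rest on z = 0, each flush with a corner of the seat.

B is a spool: two coaxial disc flanges of radius 125 mm and thickness 21 mm, joined by a core cylinder of radius 75 mm and height 180 mm. The lower flange rests on z = 0 and the three cylinders share a vertical axis.

The spool is on the floor beside the stool on its −x side.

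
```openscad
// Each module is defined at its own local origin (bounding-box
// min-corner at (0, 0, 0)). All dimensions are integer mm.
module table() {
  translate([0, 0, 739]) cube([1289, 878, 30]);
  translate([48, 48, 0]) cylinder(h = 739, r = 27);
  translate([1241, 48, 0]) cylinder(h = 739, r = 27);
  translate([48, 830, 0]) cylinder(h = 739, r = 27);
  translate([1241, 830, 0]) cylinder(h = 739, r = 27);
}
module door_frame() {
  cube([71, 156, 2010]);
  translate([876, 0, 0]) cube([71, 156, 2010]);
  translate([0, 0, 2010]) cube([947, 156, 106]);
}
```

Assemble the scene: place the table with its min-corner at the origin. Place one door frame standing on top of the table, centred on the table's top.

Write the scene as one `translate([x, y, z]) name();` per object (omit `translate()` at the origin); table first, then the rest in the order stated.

table();
translate([171, 361, 769]) door_frame();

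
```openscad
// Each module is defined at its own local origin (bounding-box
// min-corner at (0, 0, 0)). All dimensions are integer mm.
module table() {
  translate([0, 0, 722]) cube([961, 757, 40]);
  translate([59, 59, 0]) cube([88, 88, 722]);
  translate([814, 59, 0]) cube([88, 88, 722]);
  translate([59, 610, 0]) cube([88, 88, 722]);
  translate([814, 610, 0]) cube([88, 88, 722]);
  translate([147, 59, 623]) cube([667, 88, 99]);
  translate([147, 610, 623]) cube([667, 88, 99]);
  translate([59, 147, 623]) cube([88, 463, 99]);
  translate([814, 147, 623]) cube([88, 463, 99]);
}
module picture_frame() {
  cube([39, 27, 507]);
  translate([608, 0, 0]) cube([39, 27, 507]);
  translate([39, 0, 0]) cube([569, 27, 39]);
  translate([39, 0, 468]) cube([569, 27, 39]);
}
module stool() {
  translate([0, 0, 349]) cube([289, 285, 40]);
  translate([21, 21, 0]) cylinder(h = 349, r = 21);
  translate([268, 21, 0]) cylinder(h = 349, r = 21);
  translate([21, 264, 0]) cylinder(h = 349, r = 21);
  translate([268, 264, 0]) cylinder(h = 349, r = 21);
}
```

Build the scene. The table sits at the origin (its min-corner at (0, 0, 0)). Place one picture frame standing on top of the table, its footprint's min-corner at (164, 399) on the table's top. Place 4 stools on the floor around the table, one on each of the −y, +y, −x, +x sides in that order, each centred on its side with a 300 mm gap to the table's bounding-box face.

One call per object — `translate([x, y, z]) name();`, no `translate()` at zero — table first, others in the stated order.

table();
translate([164, 399, 762]) picture_frame();
translate([336, -585, 0]) stool();
translate([336, 1057, 0]) stool();
translate([-589, 236, 0]) stool();
translate([1261, 236, 0]) stool();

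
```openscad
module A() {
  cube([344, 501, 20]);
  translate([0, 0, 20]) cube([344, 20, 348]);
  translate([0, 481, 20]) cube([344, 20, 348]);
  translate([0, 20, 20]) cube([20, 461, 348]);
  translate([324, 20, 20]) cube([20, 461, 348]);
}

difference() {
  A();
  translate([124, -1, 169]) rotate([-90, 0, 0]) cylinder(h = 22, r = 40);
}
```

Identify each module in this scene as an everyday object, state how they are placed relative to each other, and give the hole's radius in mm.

A is an open box. The open box has a circular hole through its front wall. The hole's radius is 40 mm.

The subtracted cylinder has r = 40 mm.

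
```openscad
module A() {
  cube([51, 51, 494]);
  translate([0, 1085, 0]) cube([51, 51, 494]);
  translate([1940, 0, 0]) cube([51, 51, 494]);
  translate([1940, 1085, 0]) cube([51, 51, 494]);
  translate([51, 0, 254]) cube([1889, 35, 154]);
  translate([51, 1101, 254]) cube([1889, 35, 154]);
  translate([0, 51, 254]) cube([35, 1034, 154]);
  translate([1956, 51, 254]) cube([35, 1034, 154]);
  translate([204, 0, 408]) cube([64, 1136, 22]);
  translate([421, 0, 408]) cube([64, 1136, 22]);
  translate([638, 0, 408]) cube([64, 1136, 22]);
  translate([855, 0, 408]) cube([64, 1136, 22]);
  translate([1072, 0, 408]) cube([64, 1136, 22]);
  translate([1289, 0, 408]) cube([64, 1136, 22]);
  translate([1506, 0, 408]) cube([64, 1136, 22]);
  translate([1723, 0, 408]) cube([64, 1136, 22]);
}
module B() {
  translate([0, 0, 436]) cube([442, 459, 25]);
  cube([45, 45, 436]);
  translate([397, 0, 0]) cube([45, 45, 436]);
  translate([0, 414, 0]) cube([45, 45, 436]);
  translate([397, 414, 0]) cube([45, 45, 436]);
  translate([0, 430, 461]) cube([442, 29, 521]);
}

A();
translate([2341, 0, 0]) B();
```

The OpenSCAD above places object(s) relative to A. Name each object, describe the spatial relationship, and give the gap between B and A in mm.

The chair's nearest face is 350 mm from the bed frame's +x face.

A is a bed frame. B is a chair. The chair is on the floor beside the bed frame on its +x side. The gap between the chair and the bed frame is 350 mm.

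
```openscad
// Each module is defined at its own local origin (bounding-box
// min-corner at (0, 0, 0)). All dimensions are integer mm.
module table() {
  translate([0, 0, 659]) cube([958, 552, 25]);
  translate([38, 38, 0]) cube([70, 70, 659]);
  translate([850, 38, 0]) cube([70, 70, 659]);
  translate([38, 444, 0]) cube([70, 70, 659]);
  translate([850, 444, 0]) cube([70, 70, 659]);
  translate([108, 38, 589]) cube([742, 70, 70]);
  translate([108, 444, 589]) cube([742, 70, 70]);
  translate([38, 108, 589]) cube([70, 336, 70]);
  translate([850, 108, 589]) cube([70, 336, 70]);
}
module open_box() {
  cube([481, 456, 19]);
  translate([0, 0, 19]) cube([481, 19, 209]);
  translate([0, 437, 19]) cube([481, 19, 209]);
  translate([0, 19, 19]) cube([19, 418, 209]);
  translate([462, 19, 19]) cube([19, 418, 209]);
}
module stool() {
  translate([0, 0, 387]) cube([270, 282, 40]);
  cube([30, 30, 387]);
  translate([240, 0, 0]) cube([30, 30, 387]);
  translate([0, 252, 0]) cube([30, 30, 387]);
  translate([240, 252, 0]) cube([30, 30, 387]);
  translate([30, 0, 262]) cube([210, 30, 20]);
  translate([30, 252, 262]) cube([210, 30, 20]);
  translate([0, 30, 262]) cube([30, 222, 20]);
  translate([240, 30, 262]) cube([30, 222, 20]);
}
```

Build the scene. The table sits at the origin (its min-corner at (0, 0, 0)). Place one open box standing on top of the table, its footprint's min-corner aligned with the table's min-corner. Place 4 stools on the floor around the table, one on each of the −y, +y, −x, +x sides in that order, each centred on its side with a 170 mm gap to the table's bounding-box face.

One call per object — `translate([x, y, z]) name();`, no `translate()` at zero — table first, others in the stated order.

table();
translate([0, 0, 684]) open_box();
translate([344, -452, 0]) stool();
translate([344, 722, 0]) stool();
translate([-440, 135, 0]) stool();
translate([1128, 135, 0]) stool();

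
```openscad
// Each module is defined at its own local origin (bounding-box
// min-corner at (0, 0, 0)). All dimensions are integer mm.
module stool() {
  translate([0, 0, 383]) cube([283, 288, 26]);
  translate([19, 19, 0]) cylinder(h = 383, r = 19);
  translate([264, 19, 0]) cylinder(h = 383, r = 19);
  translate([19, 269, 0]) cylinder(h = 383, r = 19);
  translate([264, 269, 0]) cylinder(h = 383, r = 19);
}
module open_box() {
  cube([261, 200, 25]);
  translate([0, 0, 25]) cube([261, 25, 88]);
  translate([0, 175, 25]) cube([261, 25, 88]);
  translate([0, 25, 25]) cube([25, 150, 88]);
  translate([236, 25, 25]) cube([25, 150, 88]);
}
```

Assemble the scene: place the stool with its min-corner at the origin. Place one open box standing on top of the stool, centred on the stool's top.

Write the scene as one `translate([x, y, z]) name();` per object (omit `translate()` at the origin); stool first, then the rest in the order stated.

stool();
translate([11, 44, 409]) open_box();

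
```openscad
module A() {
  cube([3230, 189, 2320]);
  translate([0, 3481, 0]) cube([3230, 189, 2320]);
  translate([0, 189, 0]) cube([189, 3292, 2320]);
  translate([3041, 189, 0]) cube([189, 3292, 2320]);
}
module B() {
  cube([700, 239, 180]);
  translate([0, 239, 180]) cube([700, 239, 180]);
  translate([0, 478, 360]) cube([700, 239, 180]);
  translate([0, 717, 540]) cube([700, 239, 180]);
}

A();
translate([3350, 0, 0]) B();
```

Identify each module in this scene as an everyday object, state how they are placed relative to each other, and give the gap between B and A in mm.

The staircase's nearest face is 120 mm from the house frame's +x face.

A is a house frame. B is a staircase. The staircase is on the floor beside the house frame on its +x side. The gap between the staircase and the house frame is 120 mm.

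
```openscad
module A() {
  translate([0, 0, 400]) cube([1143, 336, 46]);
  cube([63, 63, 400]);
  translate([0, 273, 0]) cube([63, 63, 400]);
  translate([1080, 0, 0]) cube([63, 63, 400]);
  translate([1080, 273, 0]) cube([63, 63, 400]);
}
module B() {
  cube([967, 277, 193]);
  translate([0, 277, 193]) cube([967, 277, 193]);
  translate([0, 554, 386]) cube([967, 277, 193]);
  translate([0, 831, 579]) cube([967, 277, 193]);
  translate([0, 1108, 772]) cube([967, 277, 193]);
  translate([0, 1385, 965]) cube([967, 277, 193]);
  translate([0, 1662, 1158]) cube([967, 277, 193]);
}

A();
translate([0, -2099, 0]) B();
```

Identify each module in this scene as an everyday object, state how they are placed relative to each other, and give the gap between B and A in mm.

The staircase's nearest face is 160 mm from the bench's −y face.

A is a bench. B is a staircase. The staircase is on the floor beside the bench on its −y side. The gap between the staircase and the bench is 160 mm.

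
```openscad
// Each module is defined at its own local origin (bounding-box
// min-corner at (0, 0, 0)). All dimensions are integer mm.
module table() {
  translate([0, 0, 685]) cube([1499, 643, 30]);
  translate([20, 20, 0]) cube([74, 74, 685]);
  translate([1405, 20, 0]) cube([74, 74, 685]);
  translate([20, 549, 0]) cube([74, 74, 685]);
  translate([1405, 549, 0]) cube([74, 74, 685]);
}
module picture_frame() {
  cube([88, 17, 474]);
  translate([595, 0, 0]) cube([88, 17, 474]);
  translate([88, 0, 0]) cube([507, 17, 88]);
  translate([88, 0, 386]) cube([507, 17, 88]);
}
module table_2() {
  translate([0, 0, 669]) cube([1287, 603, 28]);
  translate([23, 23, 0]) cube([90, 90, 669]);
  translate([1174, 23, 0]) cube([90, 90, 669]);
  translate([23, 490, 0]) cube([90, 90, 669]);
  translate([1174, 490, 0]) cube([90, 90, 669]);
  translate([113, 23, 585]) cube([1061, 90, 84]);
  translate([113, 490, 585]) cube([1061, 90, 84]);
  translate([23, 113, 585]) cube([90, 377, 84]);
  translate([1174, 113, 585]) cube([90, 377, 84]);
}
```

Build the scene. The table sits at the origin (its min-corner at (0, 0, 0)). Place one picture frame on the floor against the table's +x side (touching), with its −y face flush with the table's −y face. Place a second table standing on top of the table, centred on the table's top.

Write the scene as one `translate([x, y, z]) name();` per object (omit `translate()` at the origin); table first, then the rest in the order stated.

table();
translate([1499, 0, 0]) picture_frame();
translate([106, 20, 715]) table_2();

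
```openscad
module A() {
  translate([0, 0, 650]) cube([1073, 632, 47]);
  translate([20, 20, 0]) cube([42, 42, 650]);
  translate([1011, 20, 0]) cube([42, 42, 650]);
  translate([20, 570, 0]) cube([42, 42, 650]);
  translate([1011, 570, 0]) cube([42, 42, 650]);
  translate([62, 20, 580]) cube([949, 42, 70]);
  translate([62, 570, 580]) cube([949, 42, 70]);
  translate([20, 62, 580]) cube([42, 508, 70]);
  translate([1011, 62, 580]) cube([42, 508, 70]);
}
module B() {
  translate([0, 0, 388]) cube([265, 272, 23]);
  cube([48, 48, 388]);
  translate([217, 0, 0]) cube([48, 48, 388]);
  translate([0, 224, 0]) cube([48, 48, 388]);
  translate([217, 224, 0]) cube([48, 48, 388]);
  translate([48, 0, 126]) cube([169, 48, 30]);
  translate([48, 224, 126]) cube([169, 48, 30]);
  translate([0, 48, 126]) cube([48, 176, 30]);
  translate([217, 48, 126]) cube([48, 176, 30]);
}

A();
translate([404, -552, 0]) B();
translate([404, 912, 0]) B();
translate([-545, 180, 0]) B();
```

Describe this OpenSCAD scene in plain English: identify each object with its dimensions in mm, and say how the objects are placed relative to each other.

A is a rectangular dining table. The top is 1073×632×47 mm with its upper surface at z = 697 mm. It stands on four 42×42 mm square legs, each inset 20 mm from the nearest pair of top edges, running from the floor to the underside of the top. Four apron rails, 42 mm thick and 70 mm tall, run between adjacent legs with their top edges flush with the underside of the top and their outer faces flush with the legs' outer faces.

B is a four-legged stool. The seat is 265×272 mm, 23 mm thick, top at z = 411 mm. It stands on four square legs, each 48×48 mm in cross-section, from z = 0 to the seat underside, each flush with a corner of the seat. Four stretchers, 48 mm wide and 30 mm tall, connect adjacent legs with their undersides at z = 126 mm, each running between the inner faces of the legs it joins and aligned with the legs' outer faces on the other axis.

Three stools sit around the table at the −y, +y, −x sides.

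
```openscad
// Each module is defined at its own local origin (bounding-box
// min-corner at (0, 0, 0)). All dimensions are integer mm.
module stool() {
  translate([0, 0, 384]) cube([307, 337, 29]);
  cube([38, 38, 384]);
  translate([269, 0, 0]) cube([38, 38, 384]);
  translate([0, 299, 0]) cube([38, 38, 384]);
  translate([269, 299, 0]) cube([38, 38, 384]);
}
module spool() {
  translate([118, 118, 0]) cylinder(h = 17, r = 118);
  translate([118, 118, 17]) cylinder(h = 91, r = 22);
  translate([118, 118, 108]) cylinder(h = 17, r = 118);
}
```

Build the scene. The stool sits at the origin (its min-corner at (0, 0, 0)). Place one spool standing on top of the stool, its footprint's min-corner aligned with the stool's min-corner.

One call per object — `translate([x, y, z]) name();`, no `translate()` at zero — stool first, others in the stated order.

stool();
translate([0, 0, 413]) spool();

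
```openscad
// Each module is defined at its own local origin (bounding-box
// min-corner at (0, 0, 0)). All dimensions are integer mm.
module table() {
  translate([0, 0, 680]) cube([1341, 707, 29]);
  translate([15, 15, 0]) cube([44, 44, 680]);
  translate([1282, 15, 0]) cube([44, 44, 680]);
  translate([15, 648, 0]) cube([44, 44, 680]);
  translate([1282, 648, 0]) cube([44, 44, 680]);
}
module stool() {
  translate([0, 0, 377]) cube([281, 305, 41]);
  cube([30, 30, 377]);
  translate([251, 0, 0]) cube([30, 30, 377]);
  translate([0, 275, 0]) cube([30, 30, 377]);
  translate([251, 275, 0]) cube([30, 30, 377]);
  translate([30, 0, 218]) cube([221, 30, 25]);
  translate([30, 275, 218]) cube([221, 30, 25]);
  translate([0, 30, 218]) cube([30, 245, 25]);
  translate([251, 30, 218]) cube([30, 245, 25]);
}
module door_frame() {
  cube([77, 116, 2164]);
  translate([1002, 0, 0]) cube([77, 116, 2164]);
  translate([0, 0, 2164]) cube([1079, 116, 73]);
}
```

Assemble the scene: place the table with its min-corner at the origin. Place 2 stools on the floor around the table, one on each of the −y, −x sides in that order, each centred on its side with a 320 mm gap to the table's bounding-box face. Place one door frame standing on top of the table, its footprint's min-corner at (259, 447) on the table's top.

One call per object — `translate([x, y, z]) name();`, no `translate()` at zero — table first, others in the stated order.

table();
translate([530, -625, 0]) stool();
translate([-601, 201, 0]) stool();
translate([259, 447, 709]) door_frame();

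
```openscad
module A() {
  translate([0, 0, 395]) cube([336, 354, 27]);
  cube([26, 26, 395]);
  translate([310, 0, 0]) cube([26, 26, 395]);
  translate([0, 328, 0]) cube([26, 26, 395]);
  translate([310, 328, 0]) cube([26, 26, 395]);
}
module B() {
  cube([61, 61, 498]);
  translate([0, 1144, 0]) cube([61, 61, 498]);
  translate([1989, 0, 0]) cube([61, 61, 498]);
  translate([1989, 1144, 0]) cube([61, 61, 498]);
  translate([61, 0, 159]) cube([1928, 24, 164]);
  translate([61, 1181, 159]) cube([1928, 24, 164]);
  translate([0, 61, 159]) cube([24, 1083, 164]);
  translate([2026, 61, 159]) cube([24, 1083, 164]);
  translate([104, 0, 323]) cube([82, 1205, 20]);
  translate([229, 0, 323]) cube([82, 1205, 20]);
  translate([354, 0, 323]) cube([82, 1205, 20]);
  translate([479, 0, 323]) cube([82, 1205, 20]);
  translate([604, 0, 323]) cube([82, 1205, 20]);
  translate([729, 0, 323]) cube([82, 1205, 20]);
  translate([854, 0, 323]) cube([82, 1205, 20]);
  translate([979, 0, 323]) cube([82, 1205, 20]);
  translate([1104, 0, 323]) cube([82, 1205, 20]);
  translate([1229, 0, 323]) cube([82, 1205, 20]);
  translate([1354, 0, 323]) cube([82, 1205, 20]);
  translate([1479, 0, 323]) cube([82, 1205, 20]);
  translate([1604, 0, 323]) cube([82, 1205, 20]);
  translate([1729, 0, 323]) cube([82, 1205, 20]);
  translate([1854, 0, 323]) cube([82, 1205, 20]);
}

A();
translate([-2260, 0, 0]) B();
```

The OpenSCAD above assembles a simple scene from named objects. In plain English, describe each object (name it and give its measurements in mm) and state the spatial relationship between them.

A is a four-legged stool. The seat is a 336×354×27 mm slab whose top surface is at z = 422 mm; four square legs, each 26×26 mm in cross-section, run from the floor (z = 0) to the underside of the seat, each flush with a corner of the seat.

B is a bed frame 2050 mm long (x) by 1205 mm wide (y). Four 61×61 mm corner posts, 498 mm tall, at the corners of the footprint. Four rails of 24 mm thickness and 164 mm height run between adjacent posts with their undersides at z = 159 mm, their outer faces flush with the outside of the frame (the two x-running rails run between the posts' inner faces; the two y-running rails run between the posts' inner faces). 15 slats, each 82 mm wide (x) and 20 mm thick, lie across the top of the two x-running rails, running the full 1205 mm width of the frame in y; the slats are evenly spaced along x between the inner faces of the end posts with equal gaps (rounded down to the nearest mm) at the −x end and between each pair — any rounding remainder accumulates at the +x end.

The bed frame is on the floor beside the stool on its −x side.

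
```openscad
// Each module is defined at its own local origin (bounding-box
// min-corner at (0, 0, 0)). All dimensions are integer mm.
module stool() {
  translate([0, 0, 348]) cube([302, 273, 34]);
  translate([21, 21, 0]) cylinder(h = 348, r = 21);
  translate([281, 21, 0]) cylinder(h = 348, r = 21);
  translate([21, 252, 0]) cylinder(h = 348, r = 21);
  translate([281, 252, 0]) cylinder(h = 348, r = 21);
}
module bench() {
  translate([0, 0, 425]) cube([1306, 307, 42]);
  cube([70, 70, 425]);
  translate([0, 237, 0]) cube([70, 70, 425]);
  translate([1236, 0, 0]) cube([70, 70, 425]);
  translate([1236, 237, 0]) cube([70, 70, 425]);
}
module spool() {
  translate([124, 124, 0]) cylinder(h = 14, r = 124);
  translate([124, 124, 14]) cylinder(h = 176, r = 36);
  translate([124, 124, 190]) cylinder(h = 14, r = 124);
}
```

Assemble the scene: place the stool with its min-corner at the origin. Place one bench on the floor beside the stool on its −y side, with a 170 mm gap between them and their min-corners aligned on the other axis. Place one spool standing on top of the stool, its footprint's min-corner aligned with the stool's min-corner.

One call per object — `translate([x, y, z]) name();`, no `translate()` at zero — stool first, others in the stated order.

stool();
translate([0, -477, 0]) bench();
translate([0, 0, 382]) spool();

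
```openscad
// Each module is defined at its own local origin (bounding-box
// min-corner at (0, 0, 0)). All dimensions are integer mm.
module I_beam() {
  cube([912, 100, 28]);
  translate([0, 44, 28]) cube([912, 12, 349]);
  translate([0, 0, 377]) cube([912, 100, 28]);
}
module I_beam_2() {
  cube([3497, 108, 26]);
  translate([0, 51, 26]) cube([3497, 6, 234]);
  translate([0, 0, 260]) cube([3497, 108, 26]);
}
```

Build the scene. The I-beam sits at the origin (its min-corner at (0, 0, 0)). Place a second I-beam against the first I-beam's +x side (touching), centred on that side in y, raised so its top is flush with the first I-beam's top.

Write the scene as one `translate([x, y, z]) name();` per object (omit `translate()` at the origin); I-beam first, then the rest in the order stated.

I_beam();
translate([912, -4, 119]) I_beam_2();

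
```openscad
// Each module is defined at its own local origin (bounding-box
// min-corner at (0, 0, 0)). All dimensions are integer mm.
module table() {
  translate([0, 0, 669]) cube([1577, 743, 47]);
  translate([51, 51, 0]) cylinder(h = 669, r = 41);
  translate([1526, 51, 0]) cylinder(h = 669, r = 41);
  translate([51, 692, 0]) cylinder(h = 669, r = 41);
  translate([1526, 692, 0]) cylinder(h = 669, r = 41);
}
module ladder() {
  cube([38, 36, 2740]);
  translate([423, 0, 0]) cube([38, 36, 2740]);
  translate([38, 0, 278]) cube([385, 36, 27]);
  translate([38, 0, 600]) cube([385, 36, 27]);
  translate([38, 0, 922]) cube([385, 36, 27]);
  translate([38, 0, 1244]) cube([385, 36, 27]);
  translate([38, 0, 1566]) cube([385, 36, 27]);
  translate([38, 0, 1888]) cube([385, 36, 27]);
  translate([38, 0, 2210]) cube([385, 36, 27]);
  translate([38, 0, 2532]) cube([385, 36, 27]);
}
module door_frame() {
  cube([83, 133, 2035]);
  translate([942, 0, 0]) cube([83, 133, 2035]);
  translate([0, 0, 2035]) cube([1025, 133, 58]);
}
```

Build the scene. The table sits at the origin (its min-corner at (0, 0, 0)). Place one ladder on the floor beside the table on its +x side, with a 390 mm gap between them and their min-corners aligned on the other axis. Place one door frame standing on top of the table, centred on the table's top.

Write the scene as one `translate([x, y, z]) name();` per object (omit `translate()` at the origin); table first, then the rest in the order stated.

table();
translate([1967, 0, 0]) ladder();
translate([276, 305, 716]) door_frame();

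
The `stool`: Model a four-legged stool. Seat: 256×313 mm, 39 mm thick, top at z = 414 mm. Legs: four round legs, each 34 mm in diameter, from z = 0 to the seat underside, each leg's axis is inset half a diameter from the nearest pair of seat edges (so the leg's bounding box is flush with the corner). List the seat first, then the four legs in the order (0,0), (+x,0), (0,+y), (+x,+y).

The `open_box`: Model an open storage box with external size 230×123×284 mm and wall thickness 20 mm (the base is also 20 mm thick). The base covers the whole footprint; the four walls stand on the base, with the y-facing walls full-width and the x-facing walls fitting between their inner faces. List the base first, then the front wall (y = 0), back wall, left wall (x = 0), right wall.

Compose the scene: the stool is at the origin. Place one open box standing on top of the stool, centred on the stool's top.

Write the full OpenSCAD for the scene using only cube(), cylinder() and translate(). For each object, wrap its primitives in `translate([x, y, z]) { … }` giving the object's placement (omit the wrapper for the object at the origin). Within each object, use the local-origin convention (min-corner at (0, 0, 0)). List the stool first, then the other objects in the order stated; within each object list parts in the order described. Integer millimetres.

translate([0, 0, 375]) cube([256, 313, 39]);
translate([17, 17, 0]) cylinder(h = 375, r = 17);
translate([239, 17, 0]) cylinder(h = 375, r = 17);
translate([17, 296, 0]) cylinder(h = 375, r = 17);
translate([239, 296, 0]) cylinder(h = 375, r = 17);
translate([13, 95, 414]) {
  cube([230, 123, 20]);
  translate([0, 0, 20]) cube([230, 20, 264]);
  translate([0, 103, 20]) cube([230, 20, 264]);
  translate([0, 20, 20]) cube([20, 83, 264]);
  translate([210, 20, 20]) cube([20, 83, 264]);
}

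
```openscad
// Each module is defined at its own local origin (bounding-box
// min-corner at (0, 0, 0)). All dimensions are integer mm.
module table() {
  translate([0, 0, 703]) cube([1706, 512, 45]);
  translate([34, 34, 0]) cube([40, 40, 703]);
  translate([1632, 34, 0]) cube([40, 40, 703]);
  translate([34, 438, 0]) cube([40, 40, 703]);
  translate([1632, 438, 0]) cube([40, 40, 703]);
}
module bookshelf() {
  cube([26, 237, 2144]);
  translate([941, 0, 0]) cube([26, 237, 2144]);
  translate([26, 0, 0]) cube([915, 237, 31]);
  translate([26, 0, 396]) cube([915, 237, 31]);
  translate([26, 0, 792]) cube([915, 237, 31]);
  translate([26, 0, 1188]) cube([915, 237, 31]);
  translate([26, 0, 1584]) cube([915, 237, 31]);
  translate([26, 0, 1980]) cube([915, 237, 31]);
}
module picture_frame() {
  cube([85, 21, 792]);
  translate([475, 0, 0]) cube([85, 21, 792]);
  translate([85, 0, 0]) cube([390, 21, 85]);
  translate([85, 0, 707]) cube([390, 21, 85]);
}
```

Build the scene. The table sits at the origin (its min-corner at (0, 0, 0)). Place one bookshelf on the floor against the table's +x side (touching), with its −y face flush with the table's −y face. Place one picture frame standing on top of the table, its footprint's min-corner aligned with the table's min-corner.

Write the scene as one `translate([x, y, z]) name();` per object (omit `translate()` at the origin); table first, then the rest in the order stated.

table();
translate([1706, 0, 0]) bookshelf();
translate([0, 0, 748]) picture_frame();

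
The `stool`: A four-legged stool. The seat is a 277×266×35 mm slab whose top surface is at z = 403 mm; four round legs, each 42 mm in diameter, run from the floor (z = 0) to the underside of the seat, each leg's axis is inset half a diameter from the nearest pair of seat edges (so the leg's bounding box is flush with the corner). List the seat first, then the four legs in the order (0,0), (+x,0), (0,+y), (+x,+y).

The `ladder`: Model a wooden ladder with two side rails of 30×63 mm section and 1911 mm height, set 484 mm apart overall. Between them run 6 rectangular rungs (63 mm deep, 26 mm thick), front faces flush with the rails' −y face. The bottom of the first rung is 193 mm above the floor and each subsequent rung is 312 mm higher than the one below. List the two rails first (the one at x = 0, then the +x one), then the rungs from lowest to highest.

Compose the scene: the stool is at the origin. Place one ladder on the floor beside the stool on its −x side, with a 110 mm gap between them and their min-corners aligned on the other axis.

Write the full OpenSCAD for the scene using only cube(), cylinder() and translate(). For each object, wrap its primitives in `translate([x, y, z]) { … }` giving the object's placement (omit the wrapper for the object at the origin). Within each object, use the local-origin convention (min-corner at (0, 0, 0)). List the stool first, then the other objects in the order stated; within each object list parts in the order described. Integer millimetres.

translate([0, 0, 368]) cube([277, 266, 35]);
translate([21, 21, 0]) cylinder(h = 368, r = 21);
translate([256, 21, 0]) cylinder(h = 368, r = 21);
translate([21, 245, 0]) cylinder(h = 368, r = 21);
translate([256, 245, 0]) cylinder(h = 368, r = 21);
translate([-594, 0, 0]) {
  cube([30, 63, 1911]);
  translate([454, 0, 0]) cube([30, 63, 1911]);
  translate([30, 0, 193]) cube([424, 63, 26]);
  translate([30, 0, 505]) cube([424, 63, 26]);
  translate([30, 0, 817]) cube([424, 63, 26]);
  translate([30, 0, 1129]) cube([424, 63, 26]);
  translate([30, 0, 1441]) cube([424, 63, 26]);
  translate([30, 0, 1753]) cube([424, 63, 26]);
}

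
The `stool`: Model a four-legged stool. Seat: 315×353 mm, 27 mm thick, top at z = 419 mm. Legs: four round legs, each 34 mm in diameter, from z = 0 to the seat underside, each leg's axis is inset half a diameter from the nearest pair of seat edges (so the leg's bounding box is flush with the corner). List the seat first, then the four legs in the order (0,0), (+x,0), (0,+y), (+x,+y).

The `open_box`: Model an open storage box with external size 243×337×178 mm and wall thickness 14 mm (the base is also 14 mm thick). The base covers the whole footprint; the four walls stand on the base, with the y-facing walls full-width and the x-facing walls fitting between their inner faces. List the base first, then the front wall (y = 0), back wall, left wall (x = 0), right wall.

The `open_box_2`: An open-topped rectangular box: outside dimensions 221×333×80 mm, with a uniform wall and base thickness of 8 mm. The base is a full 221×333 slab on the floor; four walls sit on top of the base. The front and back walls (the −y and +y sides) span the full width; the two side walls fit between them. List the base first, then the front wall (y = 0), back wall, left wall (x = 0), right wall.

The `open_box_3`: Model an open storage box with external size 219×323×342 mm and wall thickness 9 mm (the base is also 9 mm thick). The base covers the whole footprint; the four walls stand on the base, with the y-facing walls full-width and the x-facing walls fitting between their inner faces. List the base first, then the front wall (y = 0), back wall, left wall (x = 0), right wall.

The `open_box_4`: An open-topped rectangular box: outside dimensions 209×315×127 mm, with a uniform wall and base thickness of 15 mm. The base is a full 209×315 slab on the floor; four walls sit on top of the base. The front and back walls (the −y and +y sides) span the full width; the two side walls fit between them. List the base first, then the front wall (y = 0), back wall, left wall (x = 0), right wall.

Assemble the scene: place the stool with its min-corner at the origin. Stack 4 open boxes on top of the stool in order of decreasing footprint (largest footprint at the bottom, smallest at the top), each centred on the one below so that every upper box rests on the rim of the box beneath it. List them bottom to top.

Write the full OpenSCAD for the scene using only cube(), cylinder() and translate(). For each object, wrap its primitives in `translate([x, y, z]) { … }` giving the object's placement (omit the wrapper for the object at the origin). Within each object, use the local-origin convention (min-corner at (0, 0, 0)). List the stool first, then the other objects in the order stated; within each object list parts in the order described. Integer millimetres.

translate([0, 0, 392]) cube([315, 353, 27]);
translate([17, 17, 0]) cylinder(h = 392, r = 17);
translate([298, 17, 0]) cylinder(h = 392, r = 17);
translate([17, 336, 0]) cylinder(h = 392, r = 17);
translate([298, 336, 0]) cylinder(h = 392, r = 17);
translate([36, 8, 419]) {
  cube([243, 337, 14]);
  translate([0, 0, 14]) cube([243, 14, 164]);
  translate([0, 323, 14]) cube([243, 14, 164]);
  translate([0, 14, 14]) cube([14, 309, 164]);
  translate([229, 14, 14]) cube([14, 309, 164]);
}
translate([47, 10, 597]) {
  cube([221, 333, 8]);
  translate([0, 0, 8]) cube([221, 8, 72]);
  translate([0, 325, 8]) cube([221, 8, 72]);
  translate([0, 8, 8]) cube([8, 317, 72]);
  translate([213, 8, 8]) cube([8, 317, 72]);
}
translate([48, 15, 677]) {
  cube([219, 323, 9]);
  translate([0, 0, 9]) cube([219, 9, 333]);
  translate([0, 314, 9]) cube([219, 9, 333]);
  translate([0, 9, 9]) cube([9, 305, 333]);
  translate([210, 9, 9]) cube([9, 305, 333]);
}
translate([53, 19, 1019]) {
  cube([209, 315, 15]);
  translate([0, 0, 15]) cube([209, 15, 112]);
  translate([0, 300, 15]) cube([209, 15, 112]);
  translate([0, 15, 15]) cube([15, 285, 112]);
  translate([194, 15, 15]) cube([15, 285, 112]);
}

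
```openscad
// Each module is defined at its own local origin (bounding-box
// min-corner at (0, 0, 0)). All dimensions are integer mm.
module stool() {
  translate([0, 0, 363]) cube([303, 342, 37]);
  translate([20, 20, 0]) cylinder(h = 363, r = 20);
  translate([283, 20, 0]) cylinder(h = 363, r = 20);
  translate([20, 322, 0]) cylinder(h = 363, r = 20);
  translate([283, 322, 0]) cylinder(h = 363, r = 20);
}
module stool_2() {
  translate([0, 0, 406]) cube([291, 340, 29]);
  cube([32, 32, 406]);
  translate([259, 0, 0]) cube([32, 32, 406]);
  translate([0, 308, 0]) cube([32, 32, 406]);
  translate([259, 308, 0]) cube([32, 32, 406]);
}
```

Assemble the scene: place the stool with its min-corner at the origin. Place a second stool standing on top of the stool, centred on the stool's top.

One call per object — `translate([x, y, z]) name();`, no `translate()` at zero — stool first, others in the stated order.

stool();
translate([6, 1, 400]) stool_2();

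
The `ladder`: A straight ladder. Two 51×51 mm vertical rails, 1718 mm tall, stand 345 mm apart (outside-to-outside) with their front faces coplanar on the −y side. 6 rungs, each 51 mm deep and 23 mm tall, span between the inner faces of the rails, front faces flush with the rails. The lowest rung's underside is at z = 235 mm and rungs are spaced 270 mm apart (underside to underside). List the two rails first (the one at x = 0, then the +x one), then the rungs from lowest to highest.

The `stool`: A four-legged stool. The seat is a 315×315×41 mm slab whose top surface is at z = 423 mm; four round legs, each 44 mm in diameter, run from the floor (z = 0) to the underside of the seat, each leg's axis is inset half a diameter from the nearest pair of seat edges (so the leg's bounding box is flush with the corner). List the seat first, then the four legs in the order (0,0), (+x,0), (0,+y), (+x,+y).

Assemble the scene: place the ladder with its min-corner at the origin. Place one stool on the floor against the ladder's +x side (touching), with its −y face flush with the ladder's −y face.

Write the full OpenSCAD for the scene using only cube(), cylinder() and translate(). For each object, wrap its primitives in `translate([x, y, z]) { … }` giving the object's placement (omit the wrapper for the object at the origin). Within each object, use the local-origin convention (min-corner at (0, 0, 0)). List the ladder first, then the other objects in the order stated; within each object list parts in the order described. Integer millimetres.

cube([51, 51, 1718]);
translate([294, 0, 0]) cube([51, 51, 1718]);
translate([51, 0, 235]) cube([243, 51, 23]);
translate([51, 0, 505]) cube([243, 51, 23]);
translate([51, 0, 775]) cube([243, 51, 23]);
translate([51, 0, 1045]) cube([243, 51, 23]);
translate([51, 0, 1315]) cube([243, 51, 23]);
translate([51, 0, 1585]) cube([243, 51, 23]);
translate([345, 0, 0]) {
  translate([0, 0, 382]) cube([315, 315, 41]);
  translate([22, 22, 0]) cylinder(h = 382, r = 22);
  translate([293, 22, 0]) cylinder(h = 382, r = 22);
  translate([22, 293, 0]) cylinder(h = 382, r = 22);
  translate([293, 293, 0]) cylinder(h = 382, r = 22);
}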